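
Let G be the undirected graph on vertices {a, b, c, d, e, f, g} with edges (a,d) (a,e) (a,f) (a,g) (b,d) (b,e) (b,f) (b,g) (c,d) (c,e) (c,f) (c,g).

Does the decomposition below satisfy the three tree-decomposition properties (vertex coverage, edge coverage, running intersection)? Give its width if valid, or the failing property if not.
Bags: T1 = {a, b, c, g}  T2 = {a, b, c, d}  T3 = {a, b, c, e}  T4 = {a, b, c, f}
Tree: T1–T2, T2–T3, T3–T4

Vertex coverage: the bags together contain {a, b, c, d, e, f, g}, the full vertex set. Edge coverage: each edge of G has both endpoints in at least one bag. Running intersection: for every vertex, the bags containing it form a connected subtree. All three properties hold, so this is a valid tree decomposition of width max|bag| − 1 = 3, and hence tw(G) ≤ 3.

Yes; width 3.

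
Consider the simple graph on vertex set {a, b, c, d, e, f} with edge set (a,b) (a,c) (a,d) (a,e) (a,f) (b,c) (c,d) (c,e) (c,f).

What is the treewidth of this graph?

2

A width-2 tree decomposition is:
Bags: B1 = {a, c, d}  B2 = {a, c, e}  B3 = {a, b, c}  B4 = {a, c, f}
Tree: B1–B2, B1–B3, B2–B4
Every bag has size at most 3, so the width is 3 − 1 = 2 and tw(G) ≤ 2. On the other hand G contains the 3-clique {a, c, d}. A clique must lie in a single bag of any decomposition, so no decomposition can have width below 2. Hence tw(G) = 2 exactly.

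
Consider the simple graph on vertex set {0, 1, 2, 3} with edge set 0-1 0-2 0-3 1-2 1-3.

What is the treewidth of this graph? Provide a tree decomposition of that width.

Every bag has size at most 3, so the width is 3 − 1 = 2 and tw(G) ≤ 2. Conversely, {0, 1, 2} is a clique of size 3, and the vertices of any clique must share a bag in every tree decomposition; so some bag has ≥ 3 vertices and tw(G) ≥ 2. Combining the bounds, tw(G) = 2.

Treewidth 2.
Bags: B1 = {0, 1, 3}  B2 = {0, 1, 2}
Tree: B1–B2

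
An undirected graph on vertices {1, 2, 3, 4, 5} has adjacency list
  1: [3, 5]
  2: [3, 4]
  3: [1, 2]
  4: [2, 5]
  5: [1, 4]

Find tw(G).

A width-2 tree decomposition is:
Bags: B1 = {1, 3, 5}  B2 = {2, 3, 5}  B3 = {2, 4, 5}
Tree: B1–B2, B2–B3
The largest bag has 3 vertices, giving width 2; this decomposition certifies tw(G) ≤ 2. The edges 5–1–3–2–4–5 form a cycle, so G is not a tree and its treewidth is at least 2. The upper and lower bounds meet at 2, so that is the treewidth.

2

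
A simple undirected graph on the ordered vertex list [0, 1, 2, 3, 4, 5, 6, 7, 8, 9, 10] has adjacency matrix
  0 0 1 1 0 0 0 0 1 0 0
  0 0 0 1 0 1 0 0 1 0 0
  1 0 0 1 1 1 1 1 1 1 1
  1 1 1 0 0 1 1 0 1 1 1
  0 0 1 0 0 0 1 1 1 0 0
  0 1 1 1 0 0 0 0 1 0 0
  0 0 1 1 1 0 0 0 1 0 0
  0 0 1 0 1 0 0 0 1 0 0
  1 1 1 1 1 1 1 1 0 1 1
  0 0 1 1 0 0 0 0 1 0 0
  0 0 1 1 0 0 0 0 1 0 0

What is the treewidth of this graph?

3

A width-3 tree decomposition is:
Bags: B1 = {0, 2, 3, 8}  B2 = {2, 3, 6, 8}  B3 = {2, 3, 8, 9}  B4 = {2, 3, 8, 10}  B5 = {2, 3, 5, 8}  B6 = {1, 3, 5, 8}  B7 = {2, 4, 6, 8}  B8 = {2, 4, 7, 8}
Tree: B1–B2, B2–B3, B2–B4, B2–B5, B5–B6, B2–B7, B7–B8
Each bag holds 4 vertices, so the decomposition has width 3, which upper-bounds the treewidth. Conversely, {1, 3, 5, 8} is a clique of size 4, and the vertices of any clique must share a bag in every tree decomposition; so some bag has ≥ 4 vertices and tw(G) ≥ 3. The upper and lower bounds meet at 3, so that is the treewidth.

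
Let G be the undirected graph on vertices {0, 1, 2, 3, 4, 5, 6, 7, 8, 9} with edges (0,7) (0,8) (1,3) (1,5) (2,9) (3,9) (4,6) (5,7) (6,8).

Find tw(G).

1

A width-1 tree decomposition is:
Bags: B1 = {2, 9}  B2 = {3, 9}  B3 = {1, 3}  B4 = {1, 5}  B5 = {5, 7}  B6 = {0, 7}  B7 = {0, 8}  B8 = {6, 8}  B9 = {4, 6}
Tree: B1–B2, B2–B3, B3–B4, B4–B5, B5–B6, B6–B7, B7–B8, B8–B9
Every bag has size at most 2, so the width is 2 − 1 = 1 and tw(G) ≤ 1. Since G has at least one edge (e.g. 2–9), it is not an edgeless graph, so tw(G) ≥ 1. The upper and lower bounds meet at 1, so that is the treewidth.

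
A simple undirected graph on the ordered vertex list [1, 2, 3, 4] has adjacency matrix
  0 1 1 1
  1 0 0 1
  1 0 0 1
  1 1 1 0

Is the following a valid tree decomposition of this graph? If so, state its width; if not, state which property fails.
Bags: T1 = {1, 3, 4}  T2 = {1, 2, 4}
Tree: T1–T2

Yes; width 2.

Checking the three conditions: (i) the bags cover all of {1, 2, 3, 4}; (ii) for each edge, some bag contains both endpoints; (iii) the bags containing any fixed vertex form a subtree. All hold, so the decomposition is valid with width 3 − 1 = 2.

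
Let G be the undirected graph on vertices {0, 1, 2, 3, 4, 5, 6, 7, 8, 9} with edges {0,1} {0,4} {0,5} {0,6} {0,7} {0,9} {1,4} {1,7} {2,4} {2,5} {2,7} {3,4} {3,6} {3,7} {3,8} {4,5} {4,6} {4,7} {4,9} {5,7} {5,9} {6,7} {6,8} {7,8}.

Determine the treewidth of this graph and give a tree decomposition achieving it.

Every bag has size at most 4, so the width is 4 − 1 = 3 and tw(G) ≤ 3. For the lower bound, the 4 vertices {3, 6, 7, 8} are pairwise adjacent, and any tree decomposition puts a clique entirely inside one bag — forcing width ≥ 3. Therefore the treewidth is 3.

Treewidth 3.
One optimal decomposition is:
Bags: B1 = {0, 4, 5, 7}  B2 = {0, 4, 6, 7}  B3 = {0, 4, 5, 9}  B4 = {3, 4, 6, 7}  B5 = {3, 6, 7, 8}  B6 = {2, 4, 5, 7}  B7 = {0, 1, 4, 7}
Tree: B1–B2, B1–B3, B2–B4, B4–B5, B1–B6, B2–B7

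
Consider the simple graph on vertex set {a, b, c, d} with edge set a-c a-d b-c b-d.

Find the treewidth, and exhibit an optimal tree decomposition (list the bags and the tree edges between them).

Treewidth 2.
One such decomposition:
Bags: B1 = {a, b, d}  B2 = {a, b, c}
Tree: B1–B2

Each bag holds 3 vertices, so the decomposition has width 2, which upper-bounds the treewidth. The edges b–d–a–c–b form a cycle, so G is not a tree and its treewidth is at least 2. Therefore the treewidth is 2.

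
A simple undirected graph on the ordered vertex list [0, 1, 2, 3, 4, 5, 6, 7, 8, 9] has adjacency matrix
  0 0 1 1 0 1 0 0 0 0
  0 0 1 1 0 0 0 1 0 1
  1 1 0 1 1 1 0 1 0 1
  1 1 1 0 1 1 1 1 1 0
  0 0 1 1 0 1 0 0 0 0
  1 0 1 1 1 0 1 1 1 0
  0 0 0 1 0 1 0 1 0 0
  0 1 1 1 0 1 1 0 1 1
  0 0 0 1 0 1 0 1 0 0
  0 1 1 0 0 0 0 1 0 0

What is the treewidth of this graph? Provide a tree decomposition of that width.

Every bag has size at most 4, so the width is 4 − 1 = 3 and tw(G) ≤ 3. On the other hand G contains the 4-clique {1, 2, 7, 9}. A clique must lie in a single bag of any decomposition, so no decomposition can have width below 3. Hence tw(G) = 3 exactly.

Treewidth 3.
One optimal decomposition is:
Bags: B1 = {3, 5, 6, 7}  B2 = {2, 3, 5, 7}  B3 = {3, 5, 7, 8}  B4 = {1, 2, 3, 7}  B5 = {2, 3, 4, 5}  B6 = {0, 2, 3, 5}  B7 = {1, 2, 7, 9}
Tree: B1–B2, B2–B3, B2–B4, B2–B5, B5–B6, B4–B7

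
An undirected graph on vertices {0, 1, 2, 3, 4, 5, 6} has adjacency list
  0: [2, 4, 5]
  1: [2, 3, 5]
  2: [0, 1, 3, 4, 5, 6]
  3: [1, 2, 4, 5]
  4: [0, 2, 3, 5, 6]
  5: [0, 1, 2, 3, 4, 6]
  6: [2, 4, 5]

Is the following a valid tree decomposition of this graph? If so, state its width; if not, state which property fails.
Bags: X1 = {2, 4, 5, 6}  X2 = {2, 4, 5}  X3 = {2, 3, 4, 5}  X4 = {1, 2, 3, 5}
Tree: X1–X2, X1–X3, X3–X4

No — vertex 0 appears in no bag.

A tree decomposition must satisfy three properties: every vertex lies in some bag; for every edge, both endpoints lie together in some bag; and for every vertex, the bags containing it form a connected subtree. Here vertex 0 appears in no bag, so the decomposition is invalid.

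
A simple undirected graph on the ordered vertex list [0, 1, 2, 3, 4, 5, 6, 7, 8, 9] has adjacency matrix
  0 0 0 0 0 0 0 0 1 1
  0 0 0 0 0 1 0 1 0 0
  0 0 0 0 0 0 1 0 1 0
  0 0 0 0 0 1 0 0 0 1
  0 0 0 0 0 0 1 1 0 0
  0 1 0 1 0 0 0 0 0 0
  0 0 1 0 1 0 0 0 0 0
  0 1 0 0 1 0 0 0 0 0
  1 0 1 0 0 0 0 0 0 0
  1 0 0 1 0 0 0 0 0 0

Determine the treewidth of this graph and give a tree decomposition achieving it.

Treewidth 2.
One optimal decomposition is:
Bags: B1 = {1, 3, 5}  B2 = {1, 3, 7}  B3 = {3, 4, 7}  B4 = {3, 4, 6}  B5 = {2, 3, 6}  B6 = {2, 3, 8}  B7 = {0, 3, 8}  B8 = {0, 3, 9}
Tree: B1–B2, B2–B3, B3–B4, B4–B5, B5–B6, B6–B7, B7–B8

Each bag holds 3 vertices, so the decomposition has width 2, which upper-bounds the treewidth. For the lower bound, G contains the cycle 3–5–1–7–4–6–2–8–0–9–3, so G is not a forest; only forests have treewidth ≤ 1, hence tw(G) ≥ 2. Therefore the treewidth is 2.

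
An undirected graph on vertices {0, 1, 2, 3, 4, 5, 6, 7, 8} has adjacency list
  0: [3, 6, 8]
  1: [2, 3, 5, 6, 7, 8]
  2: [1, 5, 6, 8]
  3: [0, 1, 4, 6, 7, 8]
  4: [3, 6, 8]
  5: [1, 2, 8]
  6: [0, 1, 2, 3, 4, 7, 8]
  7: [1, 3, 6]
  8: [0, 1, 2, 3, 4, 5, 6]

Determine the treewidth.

3

A width-3 tree decomposition is:
Bags: B1 = {1, 3, 6, 7}  B2 = {1, 3, 6, 8}  B3 = {3, 4, 6, 8}  B4 = {0, 3, 6, 8}  B5 = {1, 2, 6, 8}  B6 = {1, 2, 5, 8}
Tree: B1–B2, B2–B3, B3–B4, B2–B5, B5–B6
Each bag holds 4 vertices, so the decomposition has width 3, which upper-bounds the treewidth. On the other hand G contains the 4-clique {1, 2, 5, 8}. A clique must lie in a single bag of any decomposition, so no decomposition can have width below 3. The upper and lower bounds meet at 3, so that is the treewidth.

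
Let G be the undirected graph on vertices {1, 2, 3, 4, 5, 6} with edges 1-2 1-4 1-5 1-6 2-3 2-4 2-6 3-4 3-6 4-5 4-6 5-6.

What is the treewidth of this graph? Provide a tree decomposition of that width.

Each bag holds 4 vertices, so the decomposition has width 3, which upper-bounds the treewidth. For the lower bound, the 4 vertices {1, 2, 4, 6} are pairwise adjacent, and any tree decomposition puts a clique entirely inside one bag — forcing width ≥ 3. The upper and lower bounds meet at 3, so that is the treewidth.

Treewidth 3.
Bags: B1 = {1, 2, 4, 6}  B2 = {1, 4, 5, 6}  B3 = {2, 3, 4, 6}
Tree: B1–B2, B1–B3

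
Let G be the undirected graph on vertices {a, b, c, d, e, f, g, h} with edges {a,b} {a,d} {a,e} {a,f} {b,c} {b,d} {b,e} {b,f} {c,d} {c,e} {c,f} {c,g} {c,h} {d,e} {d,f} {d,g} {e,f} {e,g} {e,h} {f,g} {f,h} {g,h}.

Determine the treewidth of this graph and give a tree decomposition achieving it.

The largest bag has 5 vertices, giving width 4; this decomposition certifies tw(G) ≤ 4. Conversely, {c, d, e, f, g} is a clique of size 5, and the vertices of any clique must share a bag in every tree decomposition; so some bag has ≥ 5 vertices and tw(G) ≥ 4. Hence tw(G) = 4 exactly.

Treewidth 4.
One optimal decomposition is:
Bags: B1 = {c, d, e, f, g}  B2 = {c, e, f, g, h}  B3 = {b, c, d, e, f}  B4 = {a, b, d, e, f}
Tree: B1–B2, B1–B3, B3–B4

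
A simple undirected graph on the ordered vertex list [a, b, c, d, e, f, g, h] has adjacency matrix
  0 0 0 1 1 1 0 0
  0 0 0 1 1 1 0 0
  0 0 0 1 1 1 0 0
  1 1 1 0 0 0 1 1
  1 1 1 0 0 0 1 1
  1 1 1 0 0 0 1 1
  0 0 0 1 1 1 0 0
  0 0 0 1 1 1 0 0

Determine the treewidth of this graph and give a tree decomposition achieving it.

Treewidth 3.
Bags: B1 = {b, d, e, f}  B2 = {c, d, e, f}  B3 = {d, e, f, g}  B4 = {a, d, e, f}  B5 = {d, e, f, h}
Tree: B1–B2, B2–B3, B3–B4, B4–B5

Each bag holds 4 vertices, so the decomposition has width 3, which upper-bounds the treewidth. For the lower bound: the 4 vertex sets {b,e}, {c,f}, {d}, {g} are disjoint, each induces a connected subgraph, and every pair is joined by at least one edge of G. Contracting each set to a single vertex therefore yields K_{4} as a minor, and since treewidth is minor-monotone, tw(G) ≥ tw(K_{4}) = 3. Combining the bounds, tw(G) = 3.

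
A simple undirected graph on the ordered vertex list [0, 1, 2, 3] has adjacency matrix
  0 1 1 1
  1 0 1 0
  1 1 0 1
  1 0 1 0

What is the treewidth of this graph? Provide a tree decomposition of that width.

Treewidth 2.
One such decomposition:
Bags: B1 = {0, 2, 3}  B2 = {0, 1, 2}
Tree: B1–B2

The largest bag has 3 vertices, giving width 2; this decomposition certifies tw(G) ≤ 2. For the lower bound, the 3 vertices {0, 1, 2} are pairwise adjacent, and any tree decomposition puts a clique entirely inside one bag — forcing width ≥ 2. Therefore the treewidth is 2.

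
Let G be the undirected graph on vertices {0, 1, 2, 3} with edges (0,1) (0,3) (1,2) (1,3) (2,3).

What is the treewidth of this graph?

A width-2 tree decomposition is:
Bags: B1 = {1, 2, 3}  B2 = {0, 1, 3}
Tree: B1–B2
Every bag has size at most 3, so the width is 3 − 1 = 2 and tw(G) ≤ 2. For the lower bound, the 3 vertices {0, 1, 3} are pairwise adjacent, and any tree decomposition puts a clique entirely inside one bag — forcing width ≥ 2. Therefore the treewidth is 2.

2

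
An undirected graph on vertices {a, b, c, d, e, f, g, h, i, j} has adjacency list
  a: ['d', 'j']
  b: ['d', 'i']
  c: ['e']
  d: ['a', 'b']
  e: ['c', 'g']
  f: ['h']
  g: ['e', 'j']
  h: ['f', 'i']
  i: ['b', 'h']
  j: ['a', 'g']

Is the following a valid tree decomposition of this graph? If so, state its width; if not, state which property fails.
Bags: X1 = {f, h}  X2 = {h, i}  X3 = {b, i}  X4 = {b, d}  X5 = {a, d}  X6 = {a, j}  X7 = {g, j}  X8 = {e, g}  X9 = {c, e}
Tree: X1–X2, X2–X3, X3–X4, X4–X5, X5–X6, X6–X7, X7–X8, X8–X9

Yes; width 1.

Every vertex of G appears in some bag (union = {a, b, c, d, e, f, g, h, i, j}); every edge is covered by a bag; and for each vertex v the set of bags containing v is connected in the bag tree. The decomposition is therefore valid. The largest bag has 2 vertices, so the width is 1.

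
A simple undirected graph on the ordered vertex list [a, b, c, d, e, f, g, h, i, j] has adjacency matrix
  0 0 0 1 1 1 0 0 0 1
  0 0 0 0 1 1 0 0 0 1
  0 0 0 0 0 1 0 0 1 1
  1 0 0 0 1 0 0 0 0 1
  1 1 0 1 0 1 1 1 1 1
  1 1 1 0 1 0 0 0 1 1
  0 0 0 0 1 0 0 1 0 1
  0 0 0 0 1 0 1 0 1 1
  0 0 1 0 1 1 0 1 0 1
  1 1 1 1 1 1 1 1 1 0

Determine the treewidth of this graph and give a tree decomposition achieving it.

Treewidth 3.
One such decomposition:
Bags: B1 = {e, f, i, j}  B2 = {c, f, i, j}  B3 = {b, e, f, j}  B4 = {a, e, f, j}  B5 = {e, h, i, j}  B6 = {a, d, e, j}  B7 = {e, g, h, j}
Tree: B1–B2, B1–B3, B1–B4, B1–B5, B4–B6, B5–B7

Each bag holds 4 vertices, so the decomposition has width 3, which upper-bounds the treewidth. Conversely, {a, d, e, j} is a clique of size 4, and the vertices of any clique must share a bag in every tree decomposition; so some bag has ≥ 4 vertices and tw(G) ≥ 3. Hence tw(G) = 3 exactly.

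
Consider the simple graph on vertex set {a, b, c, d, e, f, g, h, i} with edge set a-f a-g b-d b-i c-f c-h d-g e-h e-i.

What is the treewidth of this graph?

A width-2 tree decomposition is:
Bags: B1 = {a, c, f}  B2 = {a, c, h}  B3 = {a, e, h}  B4 = {a, e, i}  B5 = {a, b, i}  B6 = {a, b, d}  B7 = {a, d, g}
Tree: B1–B2, B2–B3, B3–B4, B4–B5, B5–B6, B6–B7
The largest bag has 3 vertices, giving width 2; this decomposition certifies tw(G) ≤ 2. The edges a–f–c–h–e–i–b–d–g–a form a cycle, so G is not a tree and its treewidth is at least 2. Combining the bounds, tw(G) = 2.

2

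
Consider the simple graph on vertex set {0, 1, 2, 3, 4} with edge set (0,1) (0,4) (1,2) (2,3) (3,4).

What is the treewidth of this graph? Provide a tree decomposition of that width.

Each bag holds 3 vertices, so the decomposition has width 2, which upper-bounds the treewidth. Since 4–0–1–2–3–4 is a cycle in G, G is not acyclic. Forests are exactly the graphs of treewidth ≤ 1, so tw(G) ≥ 2. Therefore the treewidth is 2.

Treewidth 2.
One optimal decomposition is:
Bags: B1 = {0, 1, 4}  B2 = {1, 2, 4}  B3 = {2, 3, 4}
Tree: B1–B2, B2–B3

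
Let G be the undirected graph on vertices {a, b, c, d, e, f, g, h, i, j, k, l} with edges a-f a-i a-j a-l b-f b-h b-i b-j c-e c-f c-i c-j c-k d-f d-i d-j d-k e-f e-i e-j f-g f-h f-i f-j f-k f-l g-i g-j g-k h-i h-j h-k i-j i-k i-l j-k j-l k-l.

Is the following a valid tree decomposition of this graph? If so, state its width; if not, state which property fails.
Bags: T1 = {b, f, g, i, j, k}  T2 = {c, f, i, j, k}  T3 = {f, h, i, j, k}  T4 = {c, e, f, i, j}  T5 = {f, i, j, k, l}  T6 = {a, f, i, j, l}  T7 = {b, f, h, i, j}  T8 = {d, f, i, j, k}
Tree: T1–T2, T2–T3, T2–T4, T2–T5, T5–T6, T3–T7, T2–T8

A tree decomposition must satisfy three properties: every vertex lies in some bag; for every edge, both endpoints lie together in some bag; and for every vertex, the bags containing it form a connected subtree. Here bags containing vertex b are not connected in the tree, so the decomposition is invalid.

No — bags containing vertex b are not connected in the tree.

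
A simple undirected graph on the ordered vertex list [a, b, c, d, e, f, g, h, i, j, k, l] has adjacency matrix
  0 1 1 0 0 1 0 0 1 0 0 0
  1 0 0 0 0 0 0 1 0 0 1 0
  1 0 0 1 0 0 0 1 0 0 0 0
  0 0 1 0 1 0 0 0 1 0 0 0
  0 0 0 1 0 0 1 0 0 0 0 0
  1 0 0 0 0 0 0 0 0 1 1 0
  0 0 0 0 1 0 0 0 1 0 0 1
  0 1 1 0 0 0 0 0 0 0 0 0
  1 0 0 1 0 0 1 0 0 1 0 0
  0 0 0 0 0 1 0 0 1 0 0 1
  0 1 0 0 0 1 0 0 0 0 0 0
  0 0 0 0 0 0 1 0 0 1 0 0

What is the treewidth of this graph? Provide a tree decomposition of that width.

The largest bag has 4 vertices, giving width 3; this decomposition certifies tw(G) ≤ 3. For the lower bound: the 4 vertex sets {b,h,k}, {f}, {a}, {c,d,i,j} are disjoint, each induces a connected subgraph, and every pair is joined by at least one edge of G. Contracting each set to a single vertex therefore yields K_{4} as a minor, and since treewidth is minor-monotone, tw(G) ≥ tw(K_{4}) = 3. Combining the bounds, tw(G) = 3.

Treewidth 3.
One optimal decomposition is:
Bags: B1 = {b, f, h, k}  B2 = {a, b, f, h}  B3 = {a, c, f, h}  B4 = {a, c, f, j}  B5 = {a, c, i, j}  B6 = {c, d, i, j}  B7 = {d, i, j, l}  B8 = {d, g, i, l}  B9 = {d, e, g, l}
Tree: B1–B2, B2–B3, B3–B4, B4–B5, B5–B6, B6–B7, B7–B8, B8–B9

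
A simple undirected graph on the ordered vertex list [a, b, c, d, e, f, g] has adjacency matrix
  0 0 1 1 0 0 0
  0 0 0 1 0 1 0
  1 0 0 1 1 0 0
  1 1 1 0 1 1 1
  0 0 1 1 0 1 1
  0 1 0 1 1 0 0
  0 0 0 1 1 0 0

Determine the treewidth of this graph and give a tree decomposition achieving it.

Treewidth 2.
Bags: B1 = {d, e, g}  B2 = {d, e, f}  B3 = {b, d, f}  B4 = {c, d, e}  B5 = {a, c, d}
Tree: B1–B2, B2–B3, B2–B4, B4–B5

Every bag has size at most 3, so the width is 3 − 1 = 2 and tw(G) ≤ 2. Conversely, {d, e, g} is a clique of size 3, and the vertices of any clique must share a bag in every tree decomposition; so some bag has ≥ 3 vertices and tw(G) ≥ 2. Therefore the treewidth is 2.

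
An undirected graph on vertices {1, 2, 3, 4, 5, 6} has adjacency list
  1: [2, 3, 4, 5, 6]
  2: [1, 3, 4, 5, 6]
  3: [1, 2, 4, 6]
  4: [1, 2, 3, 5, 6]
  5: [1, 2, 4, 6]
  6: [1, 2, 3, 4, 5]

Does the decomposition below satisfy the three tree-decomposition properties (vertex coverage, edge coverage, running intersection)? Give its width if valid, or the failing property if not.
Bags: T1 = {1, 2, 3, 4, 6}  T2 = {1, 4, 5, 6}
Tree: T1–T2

No — edge (2,5) lies in no bag.

A tree decomposition must satisfy three properties: every vertex lies in some bag; for every edge, both endpoints lie together in some bag; and for every vertex, the bags containing it form a connected subtree. Here edge (2,5) lies in no bag, so the decomposition is invalid.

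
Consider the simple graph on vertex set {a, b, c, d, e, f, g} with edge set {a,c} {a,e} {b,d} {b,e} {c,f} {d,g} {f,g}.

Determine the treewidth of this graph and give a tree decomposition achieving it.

The largest bag has 3 vertices, giving width 2; this decomposition certifies tw(G) ≤ 2. For the lower bound, G contains the cycle d–g–f–c–a–e–b–d, so G is not a forest; only forests have treewidth ≤ 1, hence tw(G) ≥ 2. Therefore the treewidth is 2.

Treewidth 2.
One optimal decomposition is:
Bags: B1 = {d, f, g}  B2 = {c, d, f}  B3 = {a, c, d}  B4 = {a, d, e}  B5 = {b, d, e}
Tree: B1–B2, B2–B3, B3–B4, B4–B5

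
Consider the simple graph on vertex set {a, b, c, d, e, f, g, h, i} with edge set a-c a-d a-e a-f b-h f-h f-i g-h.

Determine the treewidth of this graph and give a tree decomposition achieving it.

Treewidth 1.
One optimal decomposition is:
Bags: B1 = {a, f}  B2 = {f, i}  B3 = {a, d}  B4 = {f, h}  B5 = {g, h}  B6 = {b, h}  B7 = {a, e}  B8 = {a, c}
Tree: B1–B2, B1–B3, B1–B4, B4–B5, B5–B6, B1–B7, B7–B8

The largest bag has 2 vertices, giving width 1; this decomposition certifies tw(G) ≤ 1. Since G has at least one edge (e.g. a–f), it is not an edgeless graph, so tw(G) ≥ 1. The upper and lower bounds meet at 1, so that is the treewidth.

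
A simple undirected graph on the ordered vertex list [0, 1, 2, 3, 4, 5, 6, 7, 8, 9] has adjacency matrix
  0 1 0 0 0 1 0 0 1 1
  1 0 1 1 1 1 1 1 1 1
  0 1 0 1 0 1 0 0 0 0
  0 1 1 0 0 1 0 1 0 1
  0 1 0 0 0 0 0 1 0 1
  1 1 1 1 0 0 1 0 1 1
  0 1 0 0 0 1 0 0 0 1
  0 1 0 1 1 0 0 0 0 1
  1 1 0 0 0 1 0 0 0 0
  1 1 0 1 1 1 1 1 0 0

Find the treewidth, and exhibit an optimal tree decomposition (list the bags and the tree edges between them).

The largest bag has 4 vertices, giving width 3; this decomposition certifies tw(G) ≤ 3. On the other hand G contains the 4-clique {1, 4, 7, 9}. A clique must lie in a single bag of any decomposition, so no decomposition can have width below 3. The upper and lower bounds meet at 3, so that is the treewidth.

Treewidth 3.
One such decomposition:
Bags: B1 = {1, 3, 7, 9}  B2 = {1, 3, 5, 9}  B3 = {0, 1, 5, 9}  B4 = {1, 4, 7, 9}  B5 = {1, 2, 3, 5}  B6 = {1, 5, 6, 9}  B7 = {0, 1, 5, 8}
Tree: B1–B2, B2–B3, B1–B4, B2–B5, B3–B6, B3–B7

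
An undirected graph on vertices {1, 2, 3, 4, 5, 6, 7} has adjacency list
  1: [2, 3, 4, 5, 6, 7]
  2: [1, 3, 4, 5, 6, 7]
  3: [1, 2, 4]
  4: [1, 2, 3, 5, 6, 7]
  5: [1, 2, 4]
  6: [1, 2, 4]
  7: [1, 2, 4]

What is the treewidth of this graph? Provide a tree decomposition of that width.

Each bag holds 4 vertices, so the decomposition has width 3, which upper-bounds the treewidth. For the lower bound, the 4 vertices {1, 2, 3, 4} are pairwise adjacent, and any tree decomposition puts a clique entirely inside one bag — forcing width ≥ 3. The upper and lower bounds meet at 3, so that is the treewidth.

Treewidth 3.
One optimal decomposition is:
Bags: B1 = {1, 2, 4, 6}  B2 = {1, 2, 4, 5}  B3 = {1, 2, 3, 4}  B4 = {1, 2, 4, 7}
Tree: B1–B2, B1–B3, B3–B4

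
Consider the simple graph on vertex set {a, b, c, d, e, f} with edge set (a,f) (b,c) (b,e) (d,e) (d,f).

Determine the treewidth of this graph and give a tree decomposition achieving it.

Treewidth 1.
Bags: B1 = {a, f}  B2 = {d, f}  B3 = {d, e}  B4 = {b, e}  B5 = {b, c}
Tree: B1–B2, B2–B3, B3–B4, B4–B5

Every bag has size at most 2, so the width is 2 − 1 = 1 and tw(G) ≤ 1. G has an edge, so its treewidth is at least 1. Combining the bounds, tw(G) = 1.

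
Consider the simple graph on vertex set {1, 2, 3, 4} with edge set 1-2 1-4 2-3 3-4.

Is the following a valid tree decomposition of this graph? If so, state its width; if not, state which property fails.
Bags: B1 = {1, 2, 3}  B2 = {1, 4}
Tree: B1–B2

No — edge (3,4) lies in no bag.

A tree decomposition must satisfy three properties: every vertex lies in some bag; for every edge, both endpoints lie together in some bag; and for every vertex, the bags containing it form a connected subtree. Here edge (3,4) lies in no bag, so the decomposition is invalid.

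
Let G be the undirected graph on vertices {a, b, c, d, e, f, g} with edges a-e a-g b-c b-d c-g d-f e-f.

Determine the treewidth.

A width-2 tree decomposition is:
Bags: B1 = {a, e, g}  B2 = {c, e, g}  B3 = {b, c, e}  B4 = {b, d, e}  B5 = {d, e, f}
Tree: B1–B2, B2–B3, B3–B4, B4–B5
Every bag has size at most 3, so the width is 3 − 1 = 2 and tw(G) ≤ 2. The edges e–a–g–c–b–d–f–e form a cycle, so G is not a tree and its treewidth is at least 2. The upper and lower bounds meet at 2, so that is the treewidth.

2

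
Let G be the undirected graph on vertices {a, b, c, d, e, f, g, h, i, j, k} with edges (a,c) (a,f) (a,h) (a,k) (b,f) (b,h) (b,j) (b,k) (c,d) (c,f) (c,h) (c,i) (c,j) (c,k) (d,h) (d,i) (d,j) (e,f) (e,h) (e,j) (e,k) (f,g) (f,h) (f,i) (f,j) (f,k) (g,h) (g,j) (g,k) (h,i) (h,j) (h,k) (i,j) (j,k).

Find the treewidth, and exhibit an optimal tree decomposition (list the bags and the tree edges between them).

Treewidth 4.
One such decomposition:
Bags: B1 = {c, d, h, i, j}  B2 = {c, f, h, i, j}  B3 = {c, f, h, j, k}  B4 = {e, f, h, j, k}  B5 = {f, g, h, j, k}  B6 = {b, f, h, j, k}  B7 = {a, c, f, h, k}
Tree: B1–B2, B2–B3, B3–B4, B4–B5, B4–B6, B3–B7

Every bag has size at most 5, so the width is 5 − 1 = 4 and tw(G) ≤ 4. For the lower bound, the 5 vertices {c, d, h, i, j} are pairwise adjacent, and any tree decomposition puts a clique entirely inside one bag — forcing width ≥ 4. The upper and lower bounds meet at 4, so that is the treewidth.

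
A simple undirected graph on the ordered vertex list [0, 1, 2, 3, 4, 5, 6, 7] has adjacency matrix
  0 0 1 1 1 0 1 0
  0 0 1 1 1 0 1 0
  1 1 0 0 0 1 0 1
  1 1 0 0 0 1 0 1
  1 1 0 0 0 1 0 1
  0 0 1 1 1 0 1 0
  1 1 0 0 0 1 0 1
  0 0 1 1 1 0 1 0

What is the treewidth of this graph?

A width-4 tree decomposition is:
Bags: B1 = {0, 1, 4, 5, 7}  B2 = {0, 1, 2, 5, 7}  B3 = {0, 1, 5, 6, 7}  B4 = {0, 1, 3, 5, 7}
Tree: B1–B2, B2–B3, B3–B4
The largest bag has 5 vertices, giving width 4; this decomposition certifies tw(G) ≤ 4. For the lower bound: the 5 vertex sets {4,5}, {0,2}, {6,7}, {1}, {3} are disjoint, each induces a connected subgraph, and every pair is joined by at least one edge of G. Contracting each set to a single vertex therefore yields K_{5} as a minor, and since treewidth is minor-monotone, tw(G) ≥ tw(K_{5}) = 4. Therefore the treewidth is 4.

4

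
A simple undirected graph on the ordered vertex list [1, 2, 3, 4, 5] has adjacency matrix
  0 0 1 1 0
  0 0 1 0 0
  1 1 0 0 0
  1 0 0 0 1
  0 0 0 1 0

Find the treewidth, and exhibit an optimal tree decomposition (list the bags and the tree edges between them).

Each bag holds 2 vertices, so the decomposition has width 1, which upper-bounds the treewidth. G has an edge, so its treewidth is at least 1. The upper and lower bounds meet at 1, so that is the treewidth.

Treewidth 1.
Bags: B1 = {2, 3}  B2 = {1, 3}  B3 = {1, 4}  B4 = {4, 5}
Tree: B1–B2, B2–B3, B3–B4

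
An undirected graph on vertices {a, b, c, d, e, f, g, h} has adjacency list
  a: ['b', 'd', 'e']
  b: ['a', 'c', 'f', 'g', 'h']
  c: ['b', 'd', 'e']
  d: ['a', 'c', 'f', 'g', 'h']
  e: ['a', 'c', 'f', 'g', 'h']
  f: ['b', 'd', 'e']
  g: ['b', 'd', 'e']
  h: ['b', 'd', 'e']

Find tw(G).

A width-3 tree decomposition is:
Bags: B1 = {b, c, d, e}  B2 = {b, d, e, h}  B3 = {b, d, e, g}  B4 = {a, b, d, e}  B5 = {b, d, e, f}
Tree: B1–B2, B2–B3, B3–B4, B4–B5
Each bag holds 4 vertices, so the decomposition has width 3, which upper-bounds the treewidth. For the lower bound: the 4 vertex sets {c,e}, {b,h}, {d}, {g} are disjoint, each induces a connected subgraph, and every pair is joined by at least one edge of G. Contracting each set to a single vertex therefore yields K_{4} as a minor, and since treewidth is minor-monotone, tw(G) ≥ tw(K_{4}) = 3. Combining the bounds, tw(G) = 3.

3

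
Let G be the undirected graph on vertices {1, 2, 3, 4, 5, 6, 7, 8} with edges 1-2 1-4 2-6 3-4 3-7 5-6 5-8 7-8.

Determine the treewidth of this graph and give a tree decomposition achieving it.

The largest bag has 3 vertices, giving width 2; this decomposition certifies tw(G) ≤ 2. For the lower bound, G contains the cycle 4–1–2–6–5–8–7–3–4, so G is not a forest; only forests have treewidth ≤ 1, hence tw(G) ≥ 2. The upper and lower bounds meet at 2, so that is the treewidth.

Treewidth 2.
Bags: B1 = {1, 2, 4}  B2 = {2, 4, 6}  B3 = {4, 5, 6}  B4 = {4, 5, 8}  B5 = {4, 7, 8}  B6 = {3, 4, 7}
Tree: B1–B2, B2–B3, B3–B4, B4–B5, B5–B6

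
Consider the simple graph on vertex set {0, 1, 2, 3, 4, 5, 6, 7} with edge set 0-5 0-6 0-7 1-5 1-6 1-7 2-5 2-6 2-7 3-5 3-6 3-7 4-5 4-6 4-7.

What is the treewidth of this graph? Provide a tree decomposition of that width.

Every bag has size at most 4, so the width is 4 − 1 = 3 and tw(G) ≤ 3. For the lower bound: the 4 vertex sets {1,7}, {3,5}, {6}, {2} are disjoint, each induces a connected subgraph, and every pair is joined by at least one edge of G. Contracting each set to a single vertex therefore yields K_{4} as a minor, and since treewidth is minor-monotone, tw(G) ≥ tw(K_{4}) = 3. Therefore the treewidth is 3.

Treewidth 3.
One such decomposition:
Bags: B1 = {1, 5, 6, 7}  B2 = {3, 5, 6, 7}  B3 = {2, 5, 6, 7}  B4 = {0, 5, 6, 7}  B5 = {4, 5, 6, 7}
Tree: B1–B2, B2–B3, B3–B4, B4–B5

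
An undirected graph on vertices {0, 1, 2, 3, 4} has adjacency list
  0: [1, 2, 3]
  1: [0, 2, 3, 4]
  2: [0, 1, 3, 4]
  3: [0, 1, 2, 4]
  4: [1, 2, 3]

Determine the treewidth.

A width-3 tree decomposition is:
Bags: B1 = {1, 2, 3, 4}  B2 = {0, 1, 2, 3}
Tree: B1–B2
Every bag has size at most 4, so the width is 4 − 1 = 3 and tw(G) ≤ 3. On the other hand G contains the 4-clique {0, 1, 2, 3}. A clique must lie in a single bag of any decomposition, so no decomposition can have width below 3. Therefore the treewidth is 3.

3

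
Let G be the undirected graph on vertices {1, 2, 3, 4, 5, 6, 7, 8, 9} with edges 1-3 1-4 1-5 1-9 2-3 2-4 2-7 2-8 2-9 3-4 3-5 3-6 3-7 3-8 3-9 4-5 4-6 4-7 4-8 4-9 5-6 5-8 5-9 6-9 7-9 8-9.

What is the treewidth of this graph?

4

A width-4 tree decomposition is:
Bags: B1 = {1, 3, 4, 5, 9}  B2 = {3, 4, 5, 8, 9}  B3 = {2, 3, 4, 8, 9}  B4 = {2, 3, 4, 7, 9}  B5 = {3, 4, 5, 6, 9}
Tree: B1–B2, B2–B3, B3–B4, B1–B5
Each bag holds 5 vertices, so the decomposition has width 4, which upper-bounds the treewidth. Conversely, {2, 3, 4, 8, 9} is a clique of size 5, and the vertices of any clique must share a bag in every tree decomposition; so some bag has ≥ 5 vertices and tw(G) ≥ 4. Hence tw(G) = 4 exactly.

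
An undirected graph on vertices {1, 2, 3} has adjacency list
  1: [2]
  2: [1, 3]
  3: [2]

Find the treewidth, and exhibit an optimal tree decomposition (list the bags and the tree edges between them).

Treewidth 1.
One optimal decomposition is:
Bags: B1 = {1, 2}  B2 = {2, 3}
Tree: B1–B2

The largest bag has 2 vertices, giving width 1; this decomposition certifies tw(G) ≤ 1. Since G has at least one edge (e.g. 2–1), it is not an edgeless graph, so tw(G) ≥ 1. The upper and lower bounds meet at 1, so that is the treewidth.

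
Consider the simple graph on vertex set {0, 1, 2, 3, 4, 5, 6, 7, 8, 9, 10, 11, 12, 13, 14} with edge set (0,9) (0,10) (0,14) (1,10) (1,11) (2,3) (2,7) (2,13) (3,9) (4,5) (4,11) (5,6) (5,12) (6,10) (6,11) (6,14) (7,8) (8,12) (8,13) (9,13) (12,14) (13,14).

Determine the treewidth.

3

A width-3 tree decomposition is:
Bags: B1 = {2, 3, 7, 8}  B2 = {2, 3, 8, 13}  B3 = {3, 8, 9, 13}  B4 = {8, 9, 12, 13}  B5 = {9, 12, 13, 14}  B6 = {0, 9, 12, 14}  B7 = {0, 5, 12, 14}  B8 = {0, 5, 6, 14}  B9 = {0, 5, 6, 10}  B10 = {4, 5, 6, 10}  B11 = {4, 6, 10, 11}  B12 = {1, 4, 10, 11}
Tree: B1–B2, B2–B3, B3–B4, B4–B5, B5–B6, B6–B7, B7–B8, B8–B9, B9–B10, B10–B11, B11–B12
Every bag has size at most 4, so the width is 4 − 1 = 3 and tw(G) ≤ 3. For the lower bound: the 4 vertex sets {2,3,7}, {8}, {13}, {0,9,12,14} are disjoint, each induces a connected subgraph, and every pair is joined by at least one edge of G. Contracting each set to a single vertex therefore yields K_{4} as a minor, and since treewidth is minor-monotone, tw(G) ≥ tw(K_{4}) = 3. The upper and lower bounds meet at 3, so that is the treewidth.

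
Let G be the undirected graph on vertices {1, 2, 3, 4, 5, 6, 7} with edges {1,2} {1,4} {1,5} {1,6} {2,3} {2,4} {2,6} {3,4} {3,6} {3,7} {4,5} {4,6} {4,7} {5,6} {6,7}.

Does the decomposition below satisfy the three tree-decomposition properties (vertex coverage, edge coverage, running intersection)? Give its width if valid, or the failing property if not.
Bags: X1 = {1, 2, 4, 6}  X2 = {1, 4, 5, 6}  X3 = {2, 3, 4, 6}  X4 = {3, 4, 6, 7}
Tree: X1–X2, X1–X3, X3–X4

Every vertex of G appears in some bag (union = {1, 2, 3, 4, 5, 6, 7}); every edge is covered by a bag; and for each vertex v the set of bags containing v is connected in the bag tree. The decomposition is therefore valid. The largest bag has 4 vertices, so the width is 3.

Yes; width 3.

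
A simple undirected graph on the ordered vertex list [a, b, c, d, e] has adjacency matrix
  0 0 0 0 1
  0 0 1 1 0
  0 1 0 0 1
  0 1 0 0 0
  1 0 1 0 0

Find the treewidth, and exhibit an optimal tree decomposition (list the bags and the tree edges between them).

Every bag has size at most 2, so the width is 2 − 1 = 1 and tw(G) ≤ 1. G has an edge, so its treewidth is at least 1. Combining the bounds, tw(G) = 1.

Treewidth 1.
One optimal decomposition is:
Bags: B1 = {b, d}  B2 = {b, c}  B3 = {c, e}  B4 = {a, e}
Tree: B1–B2, B2–B3, B3–B4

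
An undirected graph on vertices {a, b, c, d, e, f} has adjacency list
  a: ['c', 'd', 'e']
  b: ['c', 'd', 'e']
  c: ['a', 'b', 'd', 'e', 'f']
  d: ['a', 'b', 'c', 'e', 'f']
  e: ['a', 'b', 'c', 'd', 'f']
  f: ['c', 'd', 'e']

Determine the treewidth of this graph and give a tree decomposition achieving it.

The largest bag has 4 vertices, giving width 3; this decomposition certifies tw(G) ≤ 3. On the other hand G contains the 4-clique {a, c, d, e}. A clique must lie in a single bag of any decomposition, so no decomposition can have width below 3. Combining the bounds, tw(G) = 3.

Treewidth 3.
One such decomposition:
Bags: B1 = {c, d, e, f}  B2 = {a, c, d, e}  B3 = {b, c, d, e}
Tree: B1–B2, B1–B3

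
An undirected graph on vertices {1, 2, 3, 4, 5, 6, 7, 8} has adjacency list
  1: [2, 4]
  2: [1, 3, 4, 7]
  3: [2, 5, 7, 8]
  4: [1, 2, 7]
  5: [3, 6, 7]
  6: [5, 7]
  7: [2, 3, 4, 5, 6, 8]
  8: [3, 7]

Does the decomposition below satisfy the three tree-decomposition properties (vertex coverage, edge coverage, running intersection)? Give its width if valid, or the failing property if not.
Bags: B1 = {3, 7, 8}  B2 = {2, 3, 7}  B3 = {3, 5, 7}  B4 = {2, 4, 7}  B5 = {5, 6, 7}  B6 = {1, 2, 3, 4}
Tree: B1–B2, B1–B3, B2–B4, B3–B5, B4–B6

No — bags containing vertex 3 are not connected in the tree.

A tree decomposition must satisfy three properties: every vertex lies in some bag; for every edge, both endpoints lie together in some bag; and for every vertex, the bags containing it form a connected subtree. Here bags containing vertex 3 are not connected in the tree, so the decomposition is invalid.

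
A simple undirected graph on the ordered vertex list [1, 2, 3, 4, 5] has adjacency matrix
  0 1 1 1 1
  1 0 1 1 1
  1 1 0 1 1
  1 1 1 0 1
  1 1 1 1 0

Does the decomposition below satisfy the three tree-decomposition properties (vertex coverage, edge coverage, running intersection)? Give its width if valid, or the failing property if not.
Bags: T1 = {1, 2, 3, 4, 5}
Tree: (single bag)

Checking the three conditions: (i) the bags cover all of {1, 2, 3, 4, 5}; (ii) for each edge, some bag contains both endpoints; (iii) the bags containing any fixed vertex form a subtree. All hold, so the decomposition is valid with width 5 − 1 = 4.

Yes; width 4.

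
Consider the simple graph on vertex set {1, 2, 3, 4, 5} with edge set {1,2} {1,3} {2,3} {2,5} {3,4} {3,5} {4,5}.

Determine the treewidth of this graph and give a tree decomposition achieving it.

Treewidth 2.
One such decomposition:
Bags: B1 = {1, 2, 3}  B2 = {2, 3, 5}  B3 = {3, 4, 5}
Tree: B1–B2, B2–B3

Every bag has size at most 3, so the width is 3 − 1 = 2 and tw(G) ≤ 2. Conversely, {1, 2, 3} is a clique of size 3, and the vertices of any clique must share a bag in every tree decomposition; so some bag has ≥ 3 vertices and tw(G) ≥ 2. The upper and lower bounds meet at 2, so that is the treewidth.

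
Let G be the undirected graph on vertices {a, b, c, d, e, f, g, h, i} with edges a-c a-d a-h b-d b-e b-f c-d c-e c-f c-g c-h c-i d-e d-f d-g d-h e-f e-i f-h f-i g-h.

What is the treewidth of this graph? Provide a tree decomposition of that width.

Every bag has size at most 4, so the width is 4 − 1 = 3 and tw(G) ≤ 3. Conversely, {c, d, e, f} is a clique of size 4, and the vertices of any clique must share a bag in every tree decomposition; so some bag has ≥ 4 vertices and tw(G) ≥ 3. Therefore the treewidth is 3.

Treewidth 3.
One such decomposition:
Bags: B1 = {c, d, f, h}  B2 = {c, d, e, f}  B3 = {a, c, d, h}  B4 = {b, d, e, f}  B5 = {c, e, f, i}  B6 = {c, d, g, h}
Tree: B1–B2, B1–B3, B2–B4, B2–B5, B3–B6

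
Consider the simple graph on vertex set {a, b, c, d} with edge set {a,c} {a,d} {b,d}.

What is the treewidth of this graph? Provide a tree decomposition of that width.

Treewidth 1.
Bags: B1 = {a, c}  B2 = {a, d}  B3 = {b, d}
Tree: B1–B2, B2–B3

Every bag has size at most 2, so the width is 2 − 1 = 1 and tw(G) ≤ 1. G has an edge, so its treewidth is at least 1. The upper and lower bounds meet at 1, so that is the treewidth.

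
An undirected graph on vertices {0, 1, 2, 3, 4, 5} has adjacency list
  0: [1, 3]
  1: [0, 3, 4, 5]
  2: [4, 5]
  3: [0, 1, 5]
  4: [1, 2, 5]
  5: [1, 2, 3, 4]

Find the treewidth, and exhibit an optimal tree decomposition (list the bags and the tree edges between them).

Every bag has size at most 3, so the width is 3 − 1 = 2 and tw(G) ≤ 2. For the lower bound, the 3 vertices {0, 1, 3} are pairwise adjacent, and any tree decomposition puts a clique entirely inside one bag — forcing width ≥ 2. Therefore the treewidth is 2.

Treewidth 2.
One optimal decomposition is:
Bags: B1 = {1, 4, 5}  B2 = {1, 3, 5}  B3 = {2, 4, 5}  B4 = {0, 1, 3}
Tree: B1–B2, B1–B3, B2–B4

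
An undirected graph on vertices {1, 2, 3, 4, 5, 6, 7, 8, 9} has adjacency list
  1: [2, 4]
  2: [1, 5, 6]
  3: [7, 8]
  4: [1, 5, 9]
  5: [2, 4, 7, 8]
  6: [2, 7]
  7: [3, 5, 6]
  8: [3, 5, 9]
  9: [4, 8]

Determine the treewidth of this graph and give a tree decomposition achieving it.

The largest bag has 4 vertices, giving width 3; this decomposition certifies tw(G) ≤ 3. For the lower bound: the 4 vertex sets {3,8,9}, {4}, {5}, {1,2,6,7} are disjoint, each induces a connected subgraph, and every pair is joined by at least one edge of G. Contracting each set to a single vertex therefore yields K_{4} as a minor, and since treewidth is minor-monotone, tw(G) ≥ tw(K_{4}) = 3. Hence tw(G) = 3 exactly.

Treewidth 3.
One such decomposition:
Bags: B1 = {3, 4, 8, 9}  B2 = {3, 4, 5, 8}  B3 = {3, 4, 5, 7}  B4 = {1, 4, 5, 7}  B5 = {1, 2, 5, 7}  B6 = {1, 2, 6, 7}
Tree: B1–B2, B2–B3, B3–B4, B4–B5, B5–B6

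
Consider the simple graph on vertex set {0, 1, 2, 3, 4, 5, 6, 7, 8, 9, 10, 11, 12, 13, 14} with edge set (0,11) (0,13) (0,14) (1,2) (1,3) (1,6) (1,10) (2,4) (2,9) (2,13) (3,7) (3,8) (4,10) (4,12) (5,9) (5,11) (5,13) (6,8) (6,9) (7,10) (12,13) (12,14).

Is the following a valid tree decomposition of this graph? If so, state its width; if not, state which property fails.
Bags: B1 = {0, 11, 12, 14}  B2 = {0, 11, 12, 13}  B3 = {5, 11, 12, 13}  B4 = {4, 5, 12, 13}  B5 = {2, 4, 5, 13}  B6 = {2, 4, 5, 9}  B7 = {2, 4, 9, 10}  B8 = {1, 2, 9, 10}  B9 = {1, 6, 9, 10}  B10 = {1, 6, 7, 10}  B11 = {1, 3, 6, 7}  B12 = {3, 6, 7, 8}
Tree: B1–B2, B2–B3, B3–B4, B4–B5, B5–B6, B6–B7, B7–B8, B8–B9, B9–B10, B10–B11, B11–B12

Yes; width 3.

Every vertex of G appears in some bag (union = {0, 1, 2, 3, 4, 5, 6, 7, 8, 9, 10, 11, 12, 13, 14}); every edge is covered by a bag; and for each vertex v the set of bags containing v is connected in the bag tree. The decomposition is therefore valid. The largest bag has 4 vertices, so the width is 3.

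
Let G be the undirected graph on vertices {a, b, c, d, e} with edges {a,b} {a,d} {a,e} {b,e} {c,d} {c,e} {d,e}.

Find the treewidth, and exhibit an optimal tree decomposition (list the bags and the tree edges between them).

Treewidth 2.
Bags: B1 = {a, b, e}  B2 = {a, d, e}  B3 = {c, d, e}
Tree: B1–B2, B2–B3

Every bag has size at most 3, so the width is 3 − 1 = 2 and tw(G) ≤ 2. On the other hand G contains the 3-clique {c, d, e}. A clique must lie in a single bag of any decomposition, so no decomposition can have width below 2. Therefore the treewidth is 2.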